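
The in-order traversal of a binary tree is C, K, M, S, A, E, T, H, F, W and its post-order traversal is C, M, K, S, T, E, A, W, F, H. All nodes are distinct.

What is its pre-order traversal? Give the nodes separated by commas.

The last element of post-order is the root; it splits in-order into left and right subtrees.
Root H: left subtree has 7 nodes {C, K, M, S, A, E, T}, right has 2 {F, W}.
  Root A: left subtree has 4 nodes {C, K, M, S}, right has 2 {E, T}.
    Root S: left subtree has 3 nodes {C, K, M}, right has 0 { }.
      Root K: left subtree has 1 node {C}, right has 1 {M}.
    Root E: left subtree has 0 nodes { }, right has 1 {T}.
  Root F: left subtree has 0 nodes { }, right has 1 {W}.

H, A, S, K, C, M, E, T, F, W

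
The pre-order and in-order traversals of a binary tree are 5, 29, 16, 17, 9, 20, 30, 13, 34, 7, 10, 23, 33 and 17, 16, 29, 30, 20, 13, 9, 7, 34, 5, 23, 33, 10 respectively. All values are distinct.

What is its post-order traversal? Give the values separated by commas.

17, 16, 30, 13, 20, 7, 34, 9, 29, 33, 23, 10, 5

The first element of pre-order is the root; it splits in-order into left and right subtrees.
Root 5: left subtree has 9 nodes {17, 16, 29, 30, 20, 13, 9, 7, 34}, right has 3 {23, 33, 10}.
  Root 29: left subtree has 2 nodes {17, 16}, right has 6 {30, 20, 13, 9, 7, 34}.
    Root 16: left subtree has 1 node {17}, right has 0 { }.
    Root 9: left subtree has 3 nodes {30, 20, 13}, right has 2 {7, 34}.
      Root 20: left subtree has 1 node {30}, right has 1 {13}.
      Root 34: left subtree has 1 node {7}, right has 0 { }.
  Root 10: left subtree has 2 nodes {23, 33}, right has 0 { }.
    Root 23: left subtree has 0 nodes { }, right has 1 {33}.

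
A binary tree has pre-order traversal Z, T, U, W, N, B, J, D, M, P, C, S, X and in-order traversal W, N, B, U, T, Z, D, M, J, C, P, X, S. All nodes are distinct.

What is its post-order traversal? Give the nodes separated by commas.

B, N, W, U, T, M, D, C, X, S, P, J, Z

The first element of pre-order is the root; it splits in-order into left and right subtrees.
Root Z: left subtree has 5 nodes {W, N, B, U, T}, right has 7 {D, M, J, C, P, X, S}.
  Root T: left subtree has 4 nodes {W, N, B, U}, right has 0 { }.
    Root U: left subtree has 3 nodes {W, N, B}, right has 0 { }.
      Root W: left subtree has 0 nodes { }, right has 2 {N, B}.
        Root N: left subtree has 0 nodes { }, right has 1 {B}.
  Root J: left subtree has 2 nodes {D, M}, right has 4 {C, P, X, S}.
    Root D: left subtree has 0 nodes { }, right has 1 {M}.
    Root P: left subtree has 1 node {C}, right has 2 {X, S}.
      Root S: left subtree has 1 node {X}, right has 0 { }.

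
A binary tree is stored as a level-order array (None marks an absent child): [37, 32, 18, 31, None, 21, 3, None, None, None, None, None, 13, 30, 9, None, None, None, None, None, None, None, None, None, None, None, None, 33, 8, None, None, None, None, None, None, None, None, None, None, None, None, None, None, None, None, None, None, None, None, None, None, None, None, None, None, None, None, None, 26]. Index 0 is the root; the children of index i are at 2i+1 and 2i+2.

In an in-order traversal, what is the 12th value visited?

9

In-order visits the left subtree, then the node, then the right subtree.
At 37: go left to 32.
  At 32: go left to 31.
    31 is a leaf — visit 31.
  Visit 32.
  At 32: no right child.
Visit 37.
At 37: go right to 18.
  At 18: go left to 21.
    At 21: no left child.
    Visit 21.
    At 21: go right to 13.
      13 is a leaf — visit 13.
  Visit 18.
  At 18: go right to 3.
    At 3: go left to 30.
      At 30: go left to 33.
        33 is a leaf — visit 33.
      Visit 30.
      At 30: go right to 8.
        At 8: no left child.
        Visit 8.
        At 8: go right to 26.
          26 is a leaf — visit 26.
    Visit 3.
    At 3: go right to 9.
      9 is a leaf — visit 9.
Full in-order sequence: 31, 32, 37, 21, 13, 18, 33, 30, 8, 26, 3, 9.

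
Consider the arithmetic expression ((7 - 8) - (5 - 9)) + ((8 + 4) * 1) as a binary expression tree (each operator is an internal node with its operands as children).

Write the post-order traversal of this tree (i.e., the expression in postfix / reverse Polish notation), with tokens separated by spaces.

Post-order on an expression tree gives postfix notation: for each operator, emit left operand, right operand, then the operator.

7 8 - 5 9 - - 8 4 + 1 * +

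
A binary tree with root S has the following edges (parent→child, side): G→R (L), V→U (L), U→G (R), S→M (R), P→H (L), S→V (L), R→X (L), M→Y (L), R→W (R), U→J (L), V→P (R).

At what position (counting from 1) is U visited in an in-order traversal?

In-order visits the left subtree, then the node, then the right subtree.
At S: go left to V.
  At V: go left to U.
    At U: go left to J.
      J is a leaf — visit J.
    Visit U.
    At U: go right to G.
      At G: go left to R.
        At R: go left to X.
          X is a leaf — visit X.
        Visit R.
        At R: go right to W.
          W is a leaf — visit W.
      Visit G.
      At G: no right child.
  Visit V.
  At V: go right to P.
    At P: go left to H.
      H is a leaf — visit H.
    Visit P.
    At P: no right child.
Visit S.
At S: go right to M.
  At M: go left to Y.
    Y is a leaf — visit Y.
  Visit M.
  At M: no right child.
Full in-order sequence: J, U, X, R, W, G, V, H, P, S, Y, M.

2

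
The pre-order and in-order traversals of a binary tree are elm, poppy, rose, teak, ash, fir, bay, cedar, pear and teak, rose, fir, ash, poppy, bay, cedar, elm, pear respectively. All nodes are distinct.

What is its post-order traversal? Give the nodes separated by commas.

teak, fir, ash, rose, cedar, bay, poppy, pear, elm

The first element of pre-order is the root; it splits in-order into left and right subtrees.
Root elm: left subtree has 7 nodes {teak, rose, fir, ash, poppy, bay, cedar}, right has 1 {pear}.
  Root poppy: left subtree has 4 nodes {teak, rose, fir, ash}, right has 2 {bay, cedar}.
    Root rose: left subtree has 1 node {teak}, right has 2 {fir, ash}.
      Root ash: left subtree has 1 node {fir}, right has 0 { }.
    Root bay: left subtree has 0 nodes { }, right has 1 {cedar}.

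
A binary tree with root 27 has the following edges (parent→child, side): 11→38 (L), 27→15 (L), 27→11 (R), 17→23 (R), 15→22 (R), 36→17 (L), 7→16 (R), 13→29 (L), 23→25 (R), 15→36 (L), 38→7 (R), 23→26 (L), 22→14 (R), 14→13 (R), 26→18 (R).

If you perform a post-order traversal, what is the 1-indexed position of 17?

Post-order visits the left subtree, then the right subtree, then the node.
At 27: go left to 15.
  At 15: go left to 36.
    At 36: go left to 17.
      At 17: no left child.
      At 17: go right to 23.
        At 23: go left to 26.
          At 26: no left child.
          At 26: go right to 18.
            18 is a leaf — visit 18.
          Visit 26.
        At 23: go right to 25.
          25 is a leaf — visit 25.
        Visit 23.
      Visit 17.
    At 36: no right child.
    Visit 36.
  At 15: go right to 22.
    At 22: no left child.
    At 22: go right to 14.
      At 14: no left child.
      At 14: go right to 13.
        At 13: go left to 29.
          29 is a leaf — visit 29.
        At 13: no right child.
        Visit 13.
      Visit 14.
    Visit 22.
  Visit 15.
At 27: go right to 11.
  At 11: go left to 38.
    At 38: no left child.
    At 38: go right to 7.
      At 7: no left child.
      At 7: go right to 16.
        16 is a leaf — visit 16.
      Visit 7.
    Visit 38.
  At 11: no right child.
  Visit 11.
Visit 27.
Full post-order sequence: 18, 26, 25, 23, 17, 36, 29, 13, 14, 22, 15, 16, 7, 38, 11, 27.

5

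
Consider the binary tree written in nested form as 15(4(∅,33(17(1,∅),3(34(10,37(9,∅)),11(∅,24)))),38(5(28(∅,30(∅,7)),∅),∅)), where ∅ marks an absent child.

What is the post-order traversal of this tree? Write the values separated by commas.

1, 17, 10, 9, 37, 34, 24, 11, 3, 33, 4, 7, 30, 28, 5, 38, 15

Post-order visits the left subtree, then the right subtree, then the node.
At 15: go left to 4.
  At 4: no left child.
  At 4: go right to 33.
    At 33: go left to 17.
      At 17: go left to 1.
        1 is a leaf — visit 1.
      At 17: no right child.
      Visit 17.
    At 33: go right to 3.
      At 3: go left to 34.
        At 34: go left to 10.
          10 is a leaf — visit 10.
        At 34: go right to 37.
          At 37: go left to 9.
            9 is a leaf — visit 9.
          At 37: no right child.
          Visit 37.
        Visit 34.
      At 3: go right to 11.
        At 11: no left child.
        At 11: go right to 24.
          24 is a leaf — visit 24.
        Visit 11.
      Visit 3.
    Visit 33.
  Visit 4.
At 15: go right to 38.
  At 38: go left to 5.
    At 5: go left to 28.
      At 28: no left child.
      At 28: go right to 30.
        At 30: no left child.
        At 30: go right to 7.
          7 is a leaf — visit 7.
        Visit 30.
      Visit 28.
    At 5: no right child.
    Visit 5.
  At 38: no right child.
  Visit 38.
Visit 15.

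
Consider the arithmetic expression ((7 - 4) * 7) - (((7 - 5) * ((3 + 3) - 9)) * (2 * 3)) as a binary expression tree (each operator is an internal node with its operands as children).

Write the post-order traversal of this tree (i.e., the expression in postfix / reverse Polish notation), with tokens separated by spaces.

Post-order on an expression tree gives postfix notation: for each operator, emit left operand, right operand, then the operator.

7 4 - 7 * 7 5 - 3 3 + 9 - * 2 3 * * -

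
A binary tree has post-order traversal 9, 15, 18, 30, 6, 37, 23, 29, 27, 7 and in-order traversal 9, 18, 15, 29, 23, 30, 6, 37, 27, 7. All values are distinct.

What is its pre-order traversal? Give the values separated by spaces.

The last element of post-order is the root; it splits in-order into left and right subtrees.
Root 7: left subtree has 9 nodes {9, 18, 15, 29, 23, 30, 6, 37, 27}, right has 0 { }.
  Root 27: left subtree has 8 nodes {9, 18, 15, 29, 23, 30, 6, 37}, right has 0 { }.
    Root 29: left subtree has 3 nodes {9, 18, 15}, right has 4 {23, 30, 6, 37}.
      Root 18: left subtree has 1 node {9}, right has 1 {15}.
      Root 23: left subtree has 0 nodes { }, right has 3 {30, 6, 37}.
        Root 37: left subtree has 2 nodes {30, 6}, right has 0 { }.
          Root 6: left subtree has 1 node {30}, right has 0 { }.

7 27 29 18 9 15 23 37 6 30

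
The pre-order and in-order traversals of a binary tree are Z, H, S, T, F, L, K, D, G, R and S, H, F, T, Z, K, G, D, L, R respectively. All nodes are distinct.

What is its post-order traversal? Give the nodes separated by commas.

The first element of pre-order is the root; it splits in-order into left and right subtrees.
Root Z: left subtree has 4 nodes {S, H, F, T}, right has 5 {K, G, D, L, R}.
  Root H: left subtree has 1 node {S}, right has 2 {F, T}.
    Root T: left subtree has 1 node {F}, right has 0 { }.
  Root L: left subtree has 3 nodes {K, G, D}, right has 1 {R}.
    Root K: left subtree has 0 nodes { }, right has 2 {G, D}.
      Root D: left subtree has 1 node {G}, right has 0 { }.

S, F, T, H, G, D, K, R, L, Z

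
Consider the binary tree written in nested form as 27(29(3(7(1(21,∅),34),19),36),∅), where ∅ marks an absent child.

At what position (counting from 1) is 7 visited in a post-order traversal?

4

Post-order visits the left subtree, then the right subtree, then the node.
At 27: go left to 29.
  At 29: go left to 3.
    At 3: go left to 7.
      At 7: go left to 1.
        At 1: go left to 21.
          21 is a leaf — visit 21.
        At 1: no right child.
        Visit 1.
      At 7: go right to 34.
        34 is a leaf — visit 34.
      Visit 7.
    At 3: go right to 19.
      19 is a leaf — visit 19.
    Visit 3.
  At 29: go right to 36.
    36 is a leaf — visit 36.
  Visit 29.
At 27: no right child.
Visit 27.
Full post-order sequence: 21, 1, 34, 7, 19, 3, 36, 29, 27.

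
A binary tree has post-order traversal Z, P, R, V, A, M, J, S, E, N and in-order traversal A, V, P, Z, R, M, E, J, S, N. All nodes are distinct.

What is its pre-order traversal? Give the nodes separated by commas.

N, E, M, A, V, R, P, Z, S, J

The last element of post-order is the root; it splits in-order into left and right subtrees.
Root N: left subtree has 9 nodes {A, V, P, Z, R, M, E, J, S}, right has 0 { }.
  Root E: left subtree has 6 nodes {A, V, P, Z, R, M}, right has 2 {J, S}.
    Root M: left subtree has 5 nodes {A, V, P, Z, R}, right has 0 { }.
      Root A: left subtree has 0 nodes { }, right has 4 {V, P, Z, R}.
        Root V: left subtree has 0 nodes { }, right has 3 {P, Z, R}.
          Root R: left subtree has 2 nodes {P, Z}, right has 0 { }.
            Root P: left subtree has 0 nodes { }, right has 1 {Z}.
    Root S: left subtree has 1 node {J}, right has 0 { }.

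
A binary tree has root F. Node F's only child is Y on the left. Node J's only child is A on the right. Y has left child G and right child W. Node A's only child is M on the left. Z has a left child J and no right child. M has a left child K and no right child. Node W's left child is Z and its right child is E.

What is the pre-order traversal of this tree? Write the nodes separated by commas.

F, Y, G, W, Z, J, A, M, K, E

Pre-order visits the node, then its left subtree, then its right subtree.
Visit F.
At F: go left to Y.
  Visit Y.
  At Y: go left to G.
    G is a leaf — visit G.
  At Y: go right to W.
    Visit W.
    At W: go left to Z.
      Visit Z.
      At Z: go left to J.
        Visit J.
        At J: no left child.
        At J: go right to A.
          Visit A.
          At A: go left to M.
            Visit M.
            At M: go left to K.
              K is a leaf — visit K.
            At M: no right child.
          At A: no right child.
      At Z: no right child.
    At W: go right to E.
      E is a leaf — visit E.
At F: no right child.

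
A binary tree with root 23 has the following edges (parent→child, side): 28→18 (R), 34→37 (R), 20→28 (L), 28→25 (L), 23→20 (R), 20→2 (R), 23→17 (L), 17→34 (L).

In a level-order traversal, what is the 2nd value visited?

Level-order visits nodes level by level from the root, left to right within each level.
Level 0: 23
Level 1: 17, 20
Level 2: 34, 28, 2
Level 3: 37, 25, 18
Full level-order sequence: 23, 17, 20, 34, 28, 2, 37, 25, 18.

17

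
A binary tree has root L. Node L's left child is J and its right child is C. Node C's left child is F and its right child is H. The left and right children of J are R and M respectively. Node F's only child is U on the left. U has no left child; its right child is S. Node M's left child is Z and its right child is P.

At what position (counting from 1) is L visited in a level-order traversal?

1

Level-order visits nodes level by level from the root, left to right within each level.
Level 0: L
Level 1: J, C
Level 2: R, M, F, H
Level 3: Z, P, U
Level 4: S
Full level-order sequence: L, J, C, R, M, F, H, Z, P, U, S.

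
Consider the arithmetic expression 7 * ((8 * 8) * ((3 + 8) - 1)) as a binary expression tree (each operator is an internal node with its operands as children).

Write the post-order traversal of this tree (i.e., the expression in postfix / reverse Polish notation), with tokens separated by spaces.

Post-order on an expression tree gives postfix notation: for each operator, emit left operand, right operand, then the operator.

7 8 8 * 3 8 + 1 - * *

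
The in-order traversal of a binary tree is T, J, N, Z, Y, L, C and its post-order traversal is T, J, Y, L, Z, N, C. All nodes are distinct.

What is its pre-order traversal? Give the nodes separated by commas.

C, N, J, T, Z, L, Y

The last element of post-order is the root; it splits in-order into left and right subtrees.
Root C: left subtree has 6 nodes {T, J, N, Z, Y, L}, right has 0 { }.
  Root N: left subtree has 2 nodes {T, J}, right has 3 {Z, Y, L}.
    Root J: left subtree has 1 node {T}, right has 0 { }.
    Root Z: left subtree has 0 nodes { }, right has 2 {Y, L}.
      Root L: left subtree has 1 node {Y}, right has 0 { }.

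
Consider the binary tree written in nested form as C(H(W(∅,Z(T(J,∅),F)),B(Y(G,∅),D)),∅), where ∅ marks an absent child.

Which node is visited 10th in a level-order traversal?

Level-order visits nodes level by level from the root, left to right within each level.
Level 0: C
Level 1: H
Level 2: W, B
Level 3: Z, Y, D
Level 4: T, F, G
Level 5: J
Full level-order sequence: C, H, W, B, Z, Y, D, T, F, G, J.

G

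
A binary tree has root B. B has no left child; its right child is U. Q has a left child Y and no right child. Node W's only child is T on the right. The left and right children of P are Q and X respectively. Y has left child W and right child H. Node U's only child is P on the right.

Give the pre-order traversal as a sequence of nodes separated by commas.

B, U, P, Q, Y, W, T, H, X

Pre-order visits the node, then its left subtree, then its right subtree.
Visit B.
At B: no left child.
At B: go right to U.
  Visit U.
  At U: no left child.
  At U: go right to P.
    Visit P.
    At P: go left to Q.
      Visit Q.
      At Q: go left to Y.
        Visit Y.
        At Y: go left to W.
          Visit W.
          At W: no left child.
          At W: go right to T.
            T is a leaf — visit T.
        At Y: go right to H.
          H is a leaf — visit H.
      At Q: no right child.
    At P: go right to X.
      X is a leaf — visit X.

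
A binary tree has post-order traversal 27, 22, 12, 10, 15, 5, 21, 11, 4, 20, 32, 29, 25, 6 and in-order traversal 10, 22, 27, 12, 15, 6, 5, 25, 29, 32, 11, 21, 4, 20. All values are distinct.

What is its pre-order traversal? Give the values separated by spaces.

The last element of post-order is the root; it splits in-order into left and right subtrees.
Root 6: left subtree has 5 nodes {10, 22, 27, 12, 15}, right has 8 {5, 25, 29, 32, 11, 21, 4, 20}.
  Root 15: left subtree has 4 nodes {10, 22, 27, 12}, right has 0 { }.
    Root 10: left subtree has 0 nodes { }, right has 3 {22, 27, 12}.
      Root 12: left subtree has 2 nodes {22, 27}, right has 0 { }.
        Root 22: left subtree has 0 nodes { }, right has 1 {27}.
  Root 25: left subtree has 1 node {5}, right has 6 {29, 32, 11, 21, 4, 20}.
    Root 29: left subtree has 0 nodes { }, right has 5 {32, 11, 21, 4, 20}.
      Root 32: left subtree has 0 nodes { }, right has 4 {11, 21, 4, 20}.
        Root 20: left subtree has 3 nodes {11, 21, 4}, right has 0 { }.
          Root 4: left subtree has 2 nodes {11, 21}, right has 0 { }.
            Root 11: left subtree has 0 nodes { }, right has 1 {21}.

6 15 10 12 22 27 25 5 29 32 20 4 11 21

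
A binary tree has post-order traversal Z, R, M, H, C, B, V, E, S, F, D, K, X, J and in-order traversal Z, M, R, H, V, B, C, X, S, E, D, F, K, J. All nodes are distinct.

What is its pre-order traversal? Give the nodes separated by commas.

The last element of post-order is the root; it splits in-order into left and right subtrees.
Root J: left subtree has 13 nodes {Z, M, R, H, V, B, C, X, S, E, D, F, K}, right has 0 { }.
  Root X: left subtree has 7 nodes {Z, M, R, H, V, B, C}, right has 5 {S, E, D, F, K}.
    Root V: left subtree has 4 nodes {Z, M, R, H}, right has 2 {B, C}.
      Root H: left subtree has 3 nodes {Z, M, R}, right has 0 { }.
        Root M: left subtree has 1 node {Z}, right has 1 {R}.
      Root B: left subtree has 0 nodes { }, right has 1 {C}.
    Root K: left subtree has 4 nodes {S, E, D, F}, right has 0 { }.
      Root D: left subtree has 2 nodes {S, E}, right has 1 {F}.
        Root S: left subtree has 0 nodes { }, right has 1 {E}.

J, X, V, H, M, Z, R, B, C, K, D, S, E, F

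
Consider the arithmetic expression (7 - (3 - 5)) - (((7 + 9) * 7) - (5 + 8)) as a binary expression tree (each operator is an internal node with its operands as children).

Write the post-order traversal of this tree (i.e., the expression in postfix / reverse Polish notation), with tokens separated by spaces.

Post-order on an expression tree gives postfix notation: for each operator, emit left operand, right operand, then the operator.

7 3 5 - - 7 9 + 7 * 5 8 + - -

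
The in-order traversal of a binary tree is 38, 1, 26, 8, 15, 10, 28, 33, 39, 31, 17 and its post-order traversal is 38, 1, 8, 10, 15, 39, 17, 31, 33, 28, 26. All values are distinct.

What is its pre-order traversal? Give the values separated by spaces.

26 1 38 28 15 8 10 33 31 39 17

The last element of post-order is the root; it splits in-order into left and right subtrees.
Root 26: left subtree has 2 nodes {38, 1}, right has 8 {8, 15, 10, 28, 33, 39, 31, 17}.
  Root 1: left subtree has 1 node {38}, right has 0 { }.
  Root 28: left subtree has 3 nodes {8, 15, 10}, right has 4 {33, 39, 31, 17}.
    Root 15: left subtree has 1 node {8}, right has 1 {10}.
    Root 33: left subtree has 0 nodes { }, right has 3 {39, 31, 17}.
      Root 31: left subtree has 1 node {39}, right has 1 {17}.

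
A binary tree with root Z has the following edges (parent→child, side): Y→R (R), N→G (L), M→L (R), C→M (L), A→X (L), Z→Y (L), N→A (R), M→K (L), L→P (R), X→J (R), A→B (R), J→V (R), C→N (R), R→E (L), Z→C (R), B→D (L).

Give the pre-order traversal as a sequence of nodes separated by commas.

Pre-order visits the node, then its left subtree, then its right subtree.
Visit Z.
At Z: go left to Y.
  Visit Y.
  At Y: no left child.
  At Y: go right to R.
    Visit R.
    At R: go left to E.
      E is a leaf — visit E.
    At R: no right child.
At Z: go right to C.
  Visit C.
  At C: go left to M.
    Visit M.
    At M: go left to K.
      K is a leaf — visit K.
    At M: go right to L.
      Visit L.
      At L: no left child.
      At L: go right to P.
        P is a leaf — visit P.
  At C: go right to N.
    Visit N.
    At N: go left to G.
      G is a leaf — visit G.
    At N: go right to A.
      Visit A.
      At A: go left to X.
        Visit X.
        At X: no left child.
        At X: go right to J.
          Visit J.
          At J: no left child.
          At J: go right to V.
            V is a leaf — visit V.
      At A: go right to B.
        Visit B.
        At B: go left to D.
          D is a leaf — visit D.
        At B: no right child.

Z, Y, R, E, C, M, K, L, P, N, G, A, X, J, V, B, D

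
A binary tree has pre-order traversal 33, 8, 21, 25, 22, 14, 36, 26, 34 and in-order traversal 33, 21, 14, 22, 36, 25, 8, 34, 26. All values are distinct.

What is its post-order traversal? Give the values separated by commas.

14, 36, 22, 25, 21, 34, 26, 8, 33

The first element of pre-order is the root; it splits in-order into left and right subtrees.
Root 33: left subtree has 0 nodes { }, right has 8 {21, 14, 22, 36, 25, 8, 34, 26}.
  Root 8: left subtree has 5 nodes {21, 14, 22, 36, 25}, right has 2 {34, 26}.
    Root 21: left subtree has 0 nodes { }, right has 4 {14, 22, 36, 25}.
      Root 25: left subtree has 3 nodes {14, 22, 36}, right has 0 { }.
        Root 22: left subtree has 1 node {14}, right has 1 {36}.
    Root 26: left subtree has 1 node {34}, right has 0 { }.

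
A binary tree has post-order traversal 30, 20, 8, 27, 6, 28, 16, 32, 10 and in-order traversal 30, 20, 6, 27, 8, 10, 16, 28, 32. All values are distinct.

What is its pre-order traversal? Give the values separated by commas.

10, 6, 20, 30, 27, 8, 32, 16, 28

The last element of post-order is the root; it splits in-order into left and right subtrees.
Root 10: left subtree has 5 nodes {30, 20, 6, 27, 8}, right has 3 {16, 28, 32}.
  Root 6: left subtree has 2 nodes {30, 20}, right has 2 {27, 8}.
    Root 20: left subtree has 1 node {30}, right has 0 { }.
    Root 27: left subtree has 0 nodes { }, right has 1 {8}.
  Root 32: left subtree has 2 nodes {16, 28}, right has 0 { }.
    Root 16: left subtree has 0 nodes { }, right has 1 {28}.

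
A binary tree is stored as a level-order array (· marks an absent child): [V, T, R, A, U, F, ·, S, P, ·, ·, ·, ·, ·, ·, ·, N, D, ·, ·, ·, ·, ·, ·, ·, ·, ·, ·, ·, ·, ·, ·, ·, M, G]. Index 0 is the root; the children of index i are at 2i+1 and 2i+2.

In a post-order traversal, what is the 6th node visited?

Post-order visits the left subtree, then the right subtree, then the node.
At V: go left to T.
  At T: go left to A.
    At A: go left to S.
      At S: no left child.
      At S: go right to N.
        At N: go left to M.
          M is a leaf — visit M.
        At N: go right to G.
          G is a leaf — visit G.
        Visit N.
      Visit S.
    At A: go right to P.
      At P: go left to D.
        D is a leaf — visit D.
      At P: no right child.
      Visit P.
    Visit A.
  At T: go right to U.
    U is a leaf — visit U.
  Visit T.
At V: go right to R.
  At R: go left to F.
    F is a leaf — visit F.
  At R: no right child.
  Visit R.
Visit V.
Full post-order sequence: M, G, N, S, D, P, A, U, T, F, R, V.

P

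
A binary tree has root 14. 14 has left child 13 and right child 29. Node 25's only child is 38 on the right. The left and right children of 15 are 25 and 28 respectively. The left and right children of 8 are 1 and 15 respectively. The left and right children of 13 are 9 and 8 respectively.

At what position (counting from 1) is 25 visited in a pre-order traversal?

Pre-order visits the node, then its left subtree, then its right subtree.
Visit 14.
At 14: go left to 13.
  Visit 13.
  At 13: go left to 9.
    9 is a leaf — visit 9.
  At 13: go right to 8.
    Visit 8.
    At 8: go left to 1.
      1 is a leaf — visit 1.
    At 8: go right to 15.
      Visit 15.
      At 15: go left to 25.
        Visit 25.
        At 25: no left child.
        At 25: go right to 38.
          38 is a leaf — visit 38.
      At 15: go right to 28.
        28 is a leaf — visit 28.
At 14: go right to 29.
  29 is a leaf — visit 29.
Full pre-order sequence: 14, 13, 9, 8, 1, 15, 25, 38, 28, 29.

7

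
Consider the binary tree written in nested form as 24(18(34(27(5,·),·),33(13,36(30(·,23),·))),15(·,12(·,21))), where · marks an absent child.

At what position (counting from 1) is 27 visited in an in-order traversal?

2

In-order visits the left subtree, then the node, then the right subtree.
At 24: go left to 18.
  At 18: go left to 34.
    At 34: go left to 27.
      At 27: go left to 5.
        5 is a leaf — visit 5.
      Visit 27.
      At 27: no right child.
    Visit 34.
    At 34: no right child.
  Visit 18.
  At 18: go right to 33.
    At 33: go left to 13.
      13 is a leaf — visit 13.
    Visit 33.
    At 33: go right to 36.
      At 36: go left to 30.
        At 30: no left child.
        Visit 30.
        At 30: go right to 23.
          23 is a leaf — visit 23.
      Visit 36.
      At 36: no right child.
Visit 24.
At 24: go right to 15.
  At 15: no left child.
  Visit 15.
  At 15: go right to 12.
    At 12: no left child.
    Visit 12.
    At 12: go right to 21.
      21 is a leaf — visit 21.
Full in-order sequence: 5, 27, 34, 18, 13, 33, 30, 23, 36, 24, 15, 12, 21.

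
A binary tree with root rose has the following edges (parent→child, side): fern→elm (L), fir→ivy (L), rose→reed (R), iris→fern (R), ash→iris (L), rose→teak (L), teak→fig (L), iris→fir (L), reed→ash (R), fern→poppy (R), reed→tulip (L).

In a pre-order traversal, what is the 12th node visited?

poppy

Pre-order visits the node, then its left subtree, then its right subtree.
Visit rose.
At rose: go left to teak.
  Visit teak.
  At teak: go left to fig.
    fig is a leaf — visit fig.
  At teak: no right child.
At rose: go right to reed.
  Visit reed.
  At reed: go left to tulip.
    tulip is a leaf — visit tulip.
  At reed: go right to ash.
    Visit ash.
    At ash: go left to iris.
      Visit iris.
      At iris: go left to fir.
        Visit fir.
        At fir: go left to ivy.
          ivy is a leaf — visit ivy.
        At fir: no right child.
      At iris: go right to fern.
        Visit fern.
        At fern: go left to elm.
          elm is a leaf — visit elm.
        At fern: go right to poppy.
          poppy is a leaf — visit poppy.
    At ash: no right child.
Full pre-order sequence: rose, teak, fig, reed, tulip, ash, iris, fir, ivy, fern, elm, poppy.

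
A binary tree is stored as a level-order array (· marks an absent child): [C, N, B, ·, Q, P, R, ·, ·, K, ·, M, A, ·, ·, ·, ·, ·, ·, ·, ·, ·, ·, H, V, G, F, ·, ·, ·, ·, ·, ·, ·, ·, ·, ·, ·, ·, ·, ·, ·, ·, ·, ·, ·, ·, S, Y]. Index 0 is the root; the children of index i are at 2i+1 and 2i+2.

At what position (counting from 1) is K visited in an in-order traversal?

2

In-order visits the left subtree, then the node, then the right subtree.
At C: go left to N.
  At N: no left child.
  Visit N.
  At N: go right to Q.
    At Q: go left to K.
      K is a leaf — visit K.
    Visit Q.
    At Q: no right child.
Visit C.
At C: go right to B.
  At B: go left to P.
    At P: go left to M.
      At M: go left to H.
        At H: go left to S.
          S is a leaf — visit S.
        Visit H.
        At H: go right to Y.
          Y is a leaf — visit Y.
      Visit M.
      At M: go right to V.
        V is a leaf — visit V.
    Visit P.
    At P: go right to A.
      At A: go left to G.
        G is a leaf — visit G.
      Visit A.
      At A: go right to F.
        F is a leaf — visit F.
  Visit B.
  At B: go right to R.
    R is a leaf — visit R.
Full in-order sequence: N, K, Q, C, S, H, Y, M, V, P, G, A, F, B, R.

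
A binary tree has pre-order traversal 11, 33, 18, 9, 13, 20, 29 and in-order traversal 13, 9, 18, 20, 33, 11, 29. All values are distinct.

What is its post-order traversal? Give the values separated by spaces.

13 9 20 18 33 29 11

The first element of pre-order is the root; it splits in-order into left and right subtrees.
Root 11: left subtree has 5 nodes {13, 9, 18, 20, 33}, right has 1 {29}.
  Root 33: left subtree has 4 nodes {13, 9, 18, 20}, right has 0 { }.
    Root 18: left subtree has 2 nodes {13, 9}, right has 1 {20}.
      Root 9: left subtree has 1 node {13}, right has 0 { }.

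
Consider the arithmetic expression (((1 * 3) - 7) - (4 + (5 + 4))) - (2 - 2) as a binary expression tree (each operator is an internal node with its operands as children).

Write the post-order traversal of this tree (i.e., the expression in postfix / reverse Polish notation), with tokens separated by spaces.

1 3 * 7 - 4 5 4 + + - 2 2 - -

Post-order on an expression tree gives postfix notation: for each operator, emit left operand, right operand, then the operator.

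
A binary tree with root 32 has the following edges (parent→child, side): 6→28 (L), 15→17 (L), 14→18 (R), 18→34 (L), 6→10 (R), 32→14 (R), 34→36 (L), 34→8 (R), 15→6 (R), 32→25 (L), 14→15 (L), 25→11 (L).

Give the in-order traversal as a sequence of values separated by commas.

In-order visits the left subtree, then the node, then the right subtree.
At 32: go left to 25.
  At 25: go left to 11.
    11 is a leaf — visit 11.
  Visit 25.
  At 25: no right child.
Visit 32.
At 32: go right to 14.
  At 14: go left to 15.
    At 15: go left to 17.
      17 is a leaf — visit 17.
    Visit 15.
    At 15: go right to 6.
      At 6: go left to 28.
        28 is a leaf — visit 28.
      Visit 6.
      At 6: go right to 10.
        10 is a leaf — visit 10.
  Visit 14.
  At 14: go right to 18.
    At 18: go left to 34.
      At 34: go left to 36.
        36 is a leaf — visit 36.
      Visit 34.
      At 34: go right to 8.
        8 is a leaf — visit 8.
    Visit 18.
    At 18: no right child.

11, 25, 32, 17, 15, 28, 6, 10, 14, 36, 34, 8, 18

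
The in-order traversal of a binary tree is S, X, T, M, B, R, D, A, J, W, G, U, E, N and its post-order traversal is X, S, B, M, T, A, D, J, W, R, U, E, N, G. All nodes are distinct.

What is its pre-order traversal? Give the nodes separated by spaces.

G R T S X M B W J D A N E U

The last element of post-order is the root; it splits in-order into left and right subtrees.
Root G: left subtree has 10 nodes {S, X, T, M, B, R, D, A, J, W}, right has 3 {U, E, N}.
  Root R: left subtree has 5 nodes {S, X, T, M, B}, right has 4 {D, A, J, W}.
    Root T: left subtree has 2 nodes {S, X}, right has 2 {M, B}.
      Root S: left subtree has 0 nodes { }, right has 1 {X}.
      Root M: left subtree has 0 nodes { }, right has 1 {B}.
    Root W: left subtree has 3 nodes {D, A, J}, right has 0 { }.
      Root J: left subtree has 2 nodes {D, A}, right has 0 { }.
        Root D: left subtree has 0 nodes { }, right has 1 {A}.
  Root N: left subtree has 2 nodes {U, E}, right has 0 { }.
    Root E: left subtree has 1 node {U}, right has 0 { }.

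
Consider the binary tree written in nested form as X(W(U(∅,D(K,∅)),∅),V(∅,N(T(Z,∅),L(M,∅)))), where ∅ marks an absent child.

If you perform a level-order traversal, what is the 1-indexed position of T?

7

Level-order visits nodes level by level from the root, left to right within each level.
Level 0: X
Level 1: W, V
Level 2: U, N
Level 3: D, T, L
Level 4: K, Z, M
Full level-order sequence: X, W, V, U, N, D, T, L, K, Z, M.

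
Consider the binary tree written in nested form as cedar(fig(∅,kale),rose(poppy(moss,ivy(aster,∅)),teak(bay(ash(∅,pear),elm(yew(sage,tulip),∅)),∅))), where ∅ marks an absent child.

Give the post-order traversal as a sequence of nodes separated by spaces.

Post-order visits the left subtree, then the right subtree, then the node.
At cedar: go left to fig.
  At fig: no left child.
  At fig: go right to kale.
    kale is a leaf — visit kale.
  Visit fig.
At cedar: go right to rose.
  At rose: go left to poppy.
    At poppy: go left to moss.
      moss is a leaf — visit moss.
    At poppy: go right to ivy.
      At ivy: go left to aster.
        aster is a leaf — visit aster.
      At ivy: no right child.
      Visit ivy.
    Visit poppy.
  At rose: go right to teak.
    At teak: go left to bay.
      At bay: go left to ash.
        At ash: no left child.
        At ash: go right to pear.
          pear is a leaf — visit pear.
        Visit ash.
      At bay: go right to elm.
        At elm: go left to yew.
          At yew: go left to sage.
            sage is a leaf — visit sage.
          At yew: go right to tulip.
            tulip is a leaf — visit tulip.
          Visit yew.
        At elm: no right child.
        Visit elm.
      Visit bay.
    At teak: no right child.
    Visit teak.
  Visit rose.
Visit cedar.

kale fig moss aster ivy poppy pear ash sage tulip yew elm bay teak rose cedar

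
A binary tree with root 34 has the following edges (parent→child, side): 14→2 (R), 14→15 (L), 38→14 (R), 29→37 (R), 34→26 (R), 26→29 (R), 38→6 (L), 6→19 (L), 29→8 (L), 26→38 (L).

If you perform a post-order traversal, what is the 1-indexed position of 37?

Post-order visits the left subtree, then the right subtree, then the node.
At 34: no left child.
At 34: go right to 26.
  At 26: go left to 38.
    At 38: go left to 6.
      At 6: go left to 19.
        19 is a leaf — visit 19.
      At 6: no right child.
      Visit 6.
    At 38: go right to 14.
      At 14: go left to 15.
        15 is a leaf — visit 15.
      At 14: go right to 2.
        2 is a leaf — visit 2.
      Visit 14.
    Visit 38.
  At 26: go right to 29.
    At 29: go left to 8.
      8 is a leaf — visit 8.
    At 29: go right to 37.
      37 is a leaf — visit 37.
    Visit 29.
  Visit 26.
Visit 34.
Full post-order sequence: 19, 6, 15, 2, 14, 38, 8, 37, 29, 26, 34.

8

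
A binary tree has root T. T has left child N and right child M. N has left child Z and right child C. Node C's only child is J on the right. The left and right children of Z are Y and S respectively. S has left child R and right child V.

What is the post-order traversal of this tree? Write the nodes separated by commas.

Y, R, V, S, Z, J, C, N, M, T

Post-order visits the left subtree, then the right subtree, then the node.
At T: go left to N.
  At N: go left to Z.
    At Z: go left to Y.
      Y is a leaf — visit Y.
    At Z: go right to S.
      At S: go left to R.
        R is a leaf — visit R.
      At S: go right to V.
        V is a leaf — visit V.
      Visit S.
    Visit Z.
  At N: go right to C.
    At C: no left child.
    At C: go right to J.
      J is a leaf — visit J.
    Visit C.
  Visit N.
At T: go right to M.
  M is a leaf — visit M.
Visit T.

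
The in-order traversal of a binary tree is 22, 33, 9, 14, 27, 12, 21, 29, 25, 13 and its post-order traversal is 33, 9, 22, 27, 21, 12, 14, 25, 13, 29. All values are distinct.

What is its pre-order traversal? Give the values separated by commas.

The last element of post-order is the root; it splits in-order into left and right subtrees.
Root 29: left subtree has 7 nodes {22, 33, 9, 14, 27, 12, 21}, right has 2 {25, 13}.
  Root 14: left subtree has 3 nodes {22, 33, 9}, right has 3 {27, 12, 21}.
    Root 22: left subtree has 0 nodes { }, right has 2 {33, 9}.
      Root 9: left subtree has 1 node {33}, right has 0 { }.
    Root 12: left subtree has 1 node {27}, right has 1 {21}.
  Root 13: left subtree has 1 node {25}, right has 0 { }.

29, 14, 22, 9, 33, 12, 27, 21, 13, 25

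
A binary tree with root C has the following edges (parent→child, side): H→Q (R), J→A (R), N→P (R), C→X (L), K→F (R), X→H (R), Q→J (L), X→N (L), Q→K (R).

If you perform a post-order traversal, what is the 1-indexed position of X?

9

Post-order visits the left subtree, then the right subtree, then the node.
At C: go left to X.
  At X: go left to N.
    At N: no left child.
    At N: go right to P.
      P is a leaf — visit P.
    Visit N.
  At X: go right to H.
    At H: no left child.
    At H: go right to Q.
      At Q: go left to J.
        At J: no left child.
        At J: go right to A.
          A is a leaf — visit A.
        Visit J.
      At Q: go right to K.
        At K: no left child.
        At K: go right to F.
          F is a leaf — visit F.
        Visit K.
      Visit Q.
    Visit H.
  Visit X.
At C: no right child.
Visit C.
Full post-order sequence: P, N, A, J, F, K, Q, H, X, C.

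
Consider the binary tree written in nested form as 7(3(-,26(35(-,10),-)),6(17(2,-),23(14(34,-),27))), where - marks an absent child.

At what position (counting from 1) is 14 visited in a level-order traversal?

9

Level-order visits nodes level by level from the root, left to right within each level.
Level 0: 7
Level 1: 3, 6
Level 2: 26, 17, 23
Level 3: 35, 2, 14, 27
Level 4: 10, 34
Full level-order sequence: 7, 3, 6, 26, 17, 23, 35, 2, 14, 27, 10, 34.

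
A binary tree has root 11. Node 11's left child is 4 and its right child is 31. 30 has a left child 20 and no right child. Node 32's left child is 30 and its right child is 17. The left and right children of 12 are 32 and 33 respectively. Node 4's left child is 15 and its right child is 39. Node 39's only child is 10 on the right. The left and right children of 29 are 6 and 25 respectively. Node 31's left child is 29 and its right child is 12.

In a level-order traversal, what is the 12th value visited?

33

Level-order visits nodes level by level from the root, left to right within each level.
Level 0: 11
Level 1: 4, 31
Level 2: 15, 39, 29, 12
Level 3: 10, 6, 25, 32, 33
Level 4: 30, 17
Level 5: 20
Full level-order sequence: 11, 4, 31, 15, 39, 29, 12, 10, 6, 25, 32, 33, 30, 17, 20.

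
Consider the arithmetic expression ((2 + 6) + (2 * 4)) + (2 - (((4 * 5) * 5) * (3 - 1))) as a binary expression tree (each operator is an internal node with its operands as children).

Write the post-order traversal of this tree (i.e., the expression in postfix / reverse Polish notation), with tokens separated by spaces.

2 6 + 2 4 * + 2 4 5 * 5 * 3 1 - * - +

Post-order on an expression tree gives postfix notation: for each operator, emit left operand, right operand, then the operator.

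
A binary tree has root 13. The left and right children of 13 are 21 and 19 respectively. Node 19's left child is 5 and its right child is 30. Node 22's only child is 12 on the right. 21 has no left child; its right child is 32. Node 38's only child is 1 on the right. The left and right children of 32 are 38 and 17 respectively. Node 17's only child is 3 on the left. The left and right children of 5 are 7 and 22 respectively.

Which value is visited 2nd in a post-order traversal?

Post-order visits the left subtree, then the right subtree, then the node.
At 13: go left to 21.
  At 21: no left child.
  At 21: go right to 32.
    At 32: go left to 38.
      At 38: no left child.
      At 38: go right to 1.
        1 is a leaf — visit 1.
      Visit 38.
    At 32: go right to 17.
      At 17: go left to 3.
        3 is a leaf — visit 3.
      At 17: no right child.
      Visit 17.
    Visit 32.
  Visit 21.
At 13: go right to 19.
  At 19: go left to 5.
    At 5: go left to 7.
      7 is a leaf — visit 7.
    At 5: go right to 22.
      At 22: no left child.
      At 22: go right to 12.
        12 is a leaf — visit 12.
      Visit 22.
    Visit 5.
  At 19: go right to 30.
    30 is a leaf — visit 30.
  Visit 19.
Visit 13.
Full post-order sequence: 1, 38, 3, 17, 32, 21, 7, 12, 22, 5, 30, 19, 13.

38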